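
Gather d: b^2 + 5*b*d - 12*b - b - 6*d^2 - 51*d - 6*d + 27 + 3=b^2 - 13*b - 6*d^2 + d*(5*b - 57) + 30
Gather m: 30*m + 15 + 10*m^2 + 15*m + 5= 10*m^2 + 45*m + 20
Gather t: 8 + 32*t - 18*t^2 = -18*t^2 + 32*t + 8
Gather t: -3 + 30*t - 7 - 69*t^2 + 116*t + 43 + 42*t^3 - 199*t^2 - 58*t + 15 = 42*t^3 - 268*t^2 + 88*t + 48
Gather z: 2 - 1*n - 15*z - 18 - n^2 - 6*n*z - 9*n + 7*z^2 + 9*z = -n^2 - 10*n + 7*z^2 + z*(-6*n - 6) - 16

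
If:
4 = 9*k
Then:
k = 4/9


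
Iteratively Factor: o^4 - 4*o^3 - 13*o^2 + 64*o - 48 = (o + 4)*(o^3 - 8*o^2 + 19*o - 12) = (o - 1)*(o + 4)*(o^2 - 7*o + 12) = (o - 4)*(o - 1)*(o + 4)*(o - 3)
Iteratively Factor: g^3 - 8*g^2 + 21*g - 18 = (g - 2)*(g^2 - 6*g + 9) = (g - 3)*(g - 2)*(g - 3)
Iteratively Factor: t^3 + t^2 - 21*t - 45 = (t - 5)*(t^2 + 6*t + 9) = (t - 5)*(t + 3)*(t + 3)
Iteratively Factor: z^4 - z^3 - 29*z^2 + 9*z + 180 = (z - 3)*(z^3 + 2*z^2 - 23*z - 60) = (z - 3)*(z + 3)*(z^2 - z - 20) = (z - 5)*(z - 3)*(z + 3)*(z + 4)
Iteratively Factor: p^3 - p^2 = (p)*(p^2 - p) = p*(p - 1)*(p)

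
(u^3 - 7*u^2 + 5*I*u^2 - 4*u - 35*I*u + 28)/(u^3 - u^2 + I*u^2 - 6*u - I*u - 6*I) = (u^2 + u*(-7 + 4*I) - 28*I)/(u^2 - u - 6)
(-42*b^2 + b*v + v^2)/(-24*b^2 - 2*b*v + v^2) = (7*b + v)/(4*b + v)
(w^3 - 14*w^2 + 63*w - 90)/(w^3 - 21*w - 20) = (w^2 - 9*w + 18)/(w^2 + 5*w + 4)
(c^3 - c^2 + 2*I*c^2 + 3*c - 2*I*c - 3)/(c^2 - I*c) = c - 1 + 3*I - 3*I/c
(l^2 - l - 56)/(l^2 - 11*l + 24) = (l + 7)/(l - 3)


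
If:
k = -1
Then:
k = -1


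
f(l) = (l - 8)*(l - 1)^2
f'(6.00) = 5.00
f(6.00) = -50.00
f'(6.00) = 5.00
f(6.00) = -50.00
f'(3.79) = -15.71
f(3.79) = -32.77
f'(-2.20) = 75.52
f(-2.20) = -104.45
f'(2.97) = -15.94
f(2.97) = -19.52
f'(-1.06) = 41.57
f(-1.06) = -38.45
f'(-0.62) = 30.55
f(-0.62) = -22.62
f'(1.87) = -9.91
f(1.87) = -4.64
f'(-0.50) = 27.75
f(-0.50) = -19.12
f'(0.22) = 12.75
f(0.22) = -4.73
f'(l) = (l - 8)*(2*l - 2) + (l - 1)^2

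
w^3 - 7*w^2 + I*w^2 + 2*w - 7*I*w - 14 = (w - 7)*(w - I)*(w + 2*I)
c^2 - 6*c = c*(c - 6)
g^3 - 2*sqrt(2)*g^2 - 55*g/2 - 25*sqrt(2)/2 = (g - 5*sqrt(2))*(g + sqrt(2)/2)*(g + 5*sqrt(2)/2)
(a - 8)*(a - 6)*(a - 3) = a^3 - 17*a^2 + 90*a - 144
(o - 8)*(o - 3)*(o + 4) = o^3 - 7*o^2 - 20*o + 96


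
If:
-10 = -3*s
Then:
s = 10/3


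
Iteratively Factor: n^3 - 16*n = (n - 4)*(n^2 + 4*n) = (n - 4)*(n + 4)*(n)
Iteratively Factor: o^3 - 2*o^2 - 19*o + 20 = (o - 1)*(o^2 - o - 20) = (o - 5)*(o - 1)*(o + 4)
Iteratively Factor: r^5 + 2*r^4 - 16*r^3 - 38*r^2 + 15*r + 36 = (r + 3)*(r^4 - r^3 - 13*r^2 + r + 12) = (r + 3)^2*(r^3 - 4*r^2 - r + 4) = (r - 1)*(r + 3)^2*(r^2 - 3*r - 4) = (r - 4)*(r - 1)*(r + 3)^2*(r + 1)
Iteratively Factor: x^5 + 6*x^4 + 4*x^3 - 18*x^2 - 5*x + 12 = (x + 1)*(x^4 + 5*x^3 - x^2 - 17*x + 12) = (x - 1)*(x + 1)*(x^3 + 6*x^2 + 5*x - 12) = (x - 1)*(x + 1)*(x + 4)*(x^2 + 2*x - 3) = (x - 1)^2*(x + 1)*(x + 4)*(x + 3)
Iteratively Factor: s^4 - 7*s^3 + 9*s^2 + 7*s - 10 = (s - 2)*(s^3 - 5*s^2 - s + 5) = (s - 5)*(s - 2)*(s^2 - 1) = (s - 5)*(s - 2)*(s - 1)*(s + 1)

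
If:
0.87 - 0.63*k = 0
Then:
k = 1.38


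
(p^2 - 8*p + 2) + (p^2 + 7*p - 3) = 2*p^2 - p - 1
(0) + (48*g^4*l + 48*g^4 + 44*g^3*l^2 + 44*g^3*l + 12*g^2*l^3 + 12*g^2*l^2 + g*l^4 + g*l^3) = 48*g^4*l + 48*g^4 + 44*g^3*l^2 + 44*g^3*l + 12*g^2*l^3 + 12*g^2*l^2 + g*l^4 + g*l^3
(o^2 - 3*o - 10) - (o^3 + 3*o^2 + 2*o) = -o^3 - 2*o^2 - 5*o - 10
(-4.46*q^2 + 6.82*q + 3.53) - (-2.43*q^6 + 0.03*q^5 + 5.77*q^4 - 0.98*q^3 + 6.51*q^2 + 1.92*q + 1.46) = 2.43*q^6 - 0.03*q^5 - 5.77*q^4 + 0.98*q^3 - 10.97*q^2 + 4.9*q + 2.07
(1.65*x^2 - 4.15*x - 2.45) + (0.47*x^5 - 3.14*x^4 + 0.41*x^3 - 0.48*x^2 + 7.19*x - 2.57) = 0.47*x^5 - 3.14*x^4 + 0.41*x^3 + 1.17*x^2 + 3.04*x - 5.02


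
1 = 1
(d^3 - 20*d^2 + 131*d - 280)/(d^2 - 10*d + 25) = (d^2 - 15*d + 56)/(d - 5)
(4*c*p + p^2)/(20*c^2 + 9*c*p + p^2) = p/(5*c + p)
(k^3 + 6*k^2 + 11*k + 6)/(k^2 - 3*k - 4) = (k^2 + 5*k + 6)/(k - 4)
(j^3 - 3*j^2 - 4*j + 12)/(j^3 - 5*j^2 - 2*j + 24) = (j - 2)/(j - 4)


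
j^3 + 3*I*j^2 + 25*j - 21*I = (j - 3*I)*(j - I)*(j + 7*I)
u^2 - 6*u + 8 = (u - 4)*(u - 2)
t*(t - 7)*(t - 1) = t^3 - 8*t^2 + 7*t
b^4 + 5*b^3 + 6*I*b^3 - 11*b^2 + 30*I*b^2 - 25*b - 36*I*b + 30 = (b + 6)*(b + 5*I)*(-I*b + 1)*(I*b - I)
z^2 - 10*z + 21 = (z - 7)*(z - 3)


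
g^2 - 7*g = g*(g - 7)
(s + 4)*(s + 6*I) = s^2 + 4*s + 6*I*s + 24*I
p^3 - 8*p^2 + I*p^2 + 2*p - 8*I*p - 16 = (p - 8)*(p - I)*(p + 2*I)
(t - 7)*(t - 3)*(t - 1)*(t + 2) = t^4 - 9*t^3 + 9*t^2 + 41*t - 42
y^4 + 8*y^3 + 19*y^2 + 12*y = y*(y + 1)*(y + 3)*(y + 4)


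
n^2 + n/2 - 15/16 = (n - 3/4)*(n + 5/4)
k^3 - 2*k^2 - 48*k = k*(k - 8)*(k + 6)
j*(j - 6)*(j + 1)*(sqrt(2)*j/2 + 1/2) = sqrt(2)*j^4/2 - 5*sqrt(2)*j^3/2 + j^3/2 - 3*sqrt(2)*j^2 - 5*j^2/2 - 3*j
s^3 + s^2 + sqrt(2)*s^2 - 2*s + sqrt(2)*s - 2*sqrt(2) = (s - 1)*(s + 2)*(s + sqrt(2))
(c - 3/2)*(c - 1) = c^2 - 5*c/2 + 3/2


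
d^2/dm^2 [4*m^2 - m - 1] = 8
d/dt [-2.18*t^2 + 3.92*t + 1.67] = 3.92 - 4.36*t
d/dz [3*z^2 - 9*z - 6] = 6*z - 9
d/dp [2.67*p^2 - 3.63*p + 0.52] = 5.34*p - 3.63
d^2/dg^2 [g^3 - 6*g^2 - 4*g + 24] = 6*g - 12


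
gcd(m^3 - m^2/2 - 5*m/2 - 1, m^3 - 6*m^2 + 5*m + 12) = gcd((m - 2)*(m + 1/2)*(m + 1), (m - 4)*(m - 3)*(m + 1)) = m + 1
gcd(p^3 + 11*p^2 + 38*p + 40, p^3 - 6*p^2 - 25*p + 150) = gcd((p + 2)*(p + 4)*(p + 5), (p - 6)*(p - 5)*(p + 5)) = p + 5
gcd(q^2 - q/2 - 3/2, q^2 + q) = q + 1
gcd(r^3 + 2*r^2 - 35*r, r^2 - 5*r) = r^2 - 5*r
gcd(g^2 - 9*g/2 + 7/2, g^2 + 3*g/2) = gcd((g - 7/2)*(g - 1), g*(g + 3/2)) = 1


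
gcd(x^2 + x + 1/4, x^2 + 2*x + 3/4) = x + 1/2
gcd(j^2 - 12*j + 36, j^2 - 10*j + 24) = j - 6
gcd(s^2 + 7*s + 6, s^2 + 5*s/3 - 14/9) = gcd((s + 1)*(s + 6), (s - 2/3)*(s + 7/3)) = 1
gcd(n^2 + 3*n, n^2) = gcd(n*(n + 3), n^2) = n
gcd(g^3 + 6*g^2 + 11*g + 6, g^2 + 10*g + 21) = g + 3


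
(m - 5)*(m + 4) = m^2 - m - 20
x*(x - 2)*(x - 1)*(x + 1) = x^4 - 2*x^3 - x^2 + 2*x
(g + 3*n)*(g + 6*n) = g^2 + 9*g*n + 18*n^2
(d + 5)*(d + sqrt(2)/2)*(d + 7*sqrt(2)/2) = d^3 + 5*d^2 + 4*sqrt(2)*d^2 + 7*d/2 + 20*sqrt(2)*d + 35/2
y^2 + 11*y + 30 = (y + 5)*(y + 6)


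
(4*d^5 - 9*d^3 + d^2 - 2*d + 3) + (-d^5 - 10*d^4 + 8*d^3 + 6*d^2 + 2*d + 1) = 3*d^5 - 10*d^4 - d^3 + 7*d^2 + 4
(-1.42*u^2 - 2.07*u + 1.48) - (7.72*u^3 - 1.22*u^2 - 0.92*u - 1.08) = -7.72*u^3 - 0.2*u^2 - 1.15*u + 2.56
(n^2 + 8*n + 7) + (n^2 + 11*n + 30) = 2*n^2 + 19*n + 37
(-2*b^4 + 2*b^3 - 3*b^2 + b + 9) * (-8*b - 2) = 16*b^5 - 12*b^4 + 20*b^3 - 2*b^2 - 74*b - 18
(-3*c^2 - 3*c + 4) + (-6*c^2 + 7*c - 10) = -9*c^2 + 4*c - 6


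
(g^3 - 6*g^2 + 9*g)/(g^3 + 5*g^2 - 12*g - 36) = g*(g - 3)/(g^2 + 8*g + 12)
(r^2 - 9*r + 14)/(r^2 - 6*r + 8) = (r - 7)/(r - 4)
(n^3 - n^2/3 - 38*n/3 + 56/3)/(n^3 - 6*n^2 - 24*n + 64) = (n - 7/3)/(n - 8)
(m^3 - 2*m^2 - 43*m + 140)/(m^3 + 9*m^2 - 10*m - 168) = (m - 5)/(m + 6)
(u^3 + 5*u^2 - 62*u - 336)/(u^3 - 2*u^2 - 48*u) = (u + 7)/u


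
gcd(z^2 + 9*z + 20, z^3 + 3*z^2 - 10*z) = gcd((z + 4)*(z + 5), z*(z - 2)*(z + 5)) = z + 5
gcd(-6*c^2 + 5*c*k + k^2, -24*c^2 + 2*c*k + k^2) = 6*c + k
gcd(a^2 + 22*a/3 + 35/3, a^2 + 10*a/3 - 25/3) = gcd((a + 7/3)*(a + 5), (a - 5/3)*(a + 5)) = a + 5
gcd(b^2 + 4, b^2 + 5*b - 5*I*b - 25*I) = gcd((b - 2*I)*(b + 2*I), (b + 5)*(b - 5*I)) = 1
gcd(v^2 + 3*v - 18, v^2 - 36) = v + 6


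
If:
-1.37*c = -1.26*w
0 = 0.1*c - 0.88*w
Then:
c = 0.00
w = 0.00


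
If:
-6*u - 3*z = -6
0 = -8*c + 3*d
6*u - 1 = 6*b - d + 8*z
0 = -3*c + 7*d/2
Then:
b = 5/6 - 11*z/6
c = 0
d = 0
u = 1 - z/2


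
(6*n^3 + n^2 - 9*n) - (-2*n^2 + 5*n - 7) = 6*n^3 + 3*n^2 - 14*n + 7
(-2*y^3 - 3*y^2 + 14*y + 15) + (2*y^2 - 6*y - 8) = -2*y^3 - y^2 + 8*y + 7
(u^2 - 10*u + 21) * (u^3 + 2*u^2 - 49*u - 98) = u^5 - 8*u^4 - 48*u^3 + 434*u^2 - 49*u - 2058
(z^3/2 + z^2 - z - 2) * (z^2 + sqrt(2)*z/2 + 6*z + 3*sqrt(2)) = z^5/2 + sqrt(2)*z^4/4 + 4*z^4 + 2*sqrt(2)*z^3 + 5*z^3 - 8*z^2 + 5*sqrt(2)*z^2/2 - 12*z - 4*sqrt(2)*z - 6*sqrt(2)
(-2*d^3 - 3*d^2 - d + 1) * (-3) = 6*d^3 + 9*d^2 + 3*d - 3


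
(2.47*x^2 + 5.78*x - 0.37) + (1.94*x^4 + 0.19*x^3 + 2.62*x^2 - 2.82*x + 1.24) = 1.94*x^4 + 0.19*x^3 + 5.09*x^2 + 2.96*x + 0.87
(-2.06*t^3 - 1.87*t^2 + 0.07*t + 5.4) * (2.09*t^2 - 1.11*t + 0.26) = -4.3054*t^5 - 1.6217*t^4 + 1.6864*t^3 + 10.7221*t^2 - 5.9758*t + 1.404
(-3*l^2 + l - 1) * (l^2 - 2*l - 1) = -3*l^4 + 7*l^3 + l + 1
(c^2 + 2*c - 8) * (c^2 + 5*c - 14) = c^4 + 7*c^3 - 12*c^2 - 68*c + 112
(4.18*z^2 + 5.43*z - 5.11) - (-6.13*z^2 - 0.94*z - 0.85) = 10.31*z^2 + 6.37*z - 4.26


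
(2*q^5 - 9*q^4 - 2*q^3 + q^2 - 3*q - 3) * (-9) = -18*q^5 + 81*q^4 + 18*q^3 - 9*q^2 + 27*q + 27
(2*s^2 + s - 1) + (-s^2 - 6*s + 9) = s^2 - 5*s + 8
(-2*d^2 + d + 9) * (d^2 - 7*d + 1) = -2*d^4 + 15*d^3 - 62*d + 9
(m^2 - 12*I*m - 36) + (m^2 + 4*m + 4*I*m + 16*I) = 2*m^2 + 4*m - 8*I*m - 36 + 16*I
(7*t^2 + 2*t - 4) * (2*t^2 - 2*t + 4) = 14*t^4 - 10*t^3 + 16*t^2 + 16*t - 16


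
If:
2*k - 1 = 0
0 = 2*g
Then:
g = 0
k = 1/2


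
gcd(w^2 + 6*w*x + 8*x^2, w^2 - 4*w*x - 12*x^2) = w + 2*x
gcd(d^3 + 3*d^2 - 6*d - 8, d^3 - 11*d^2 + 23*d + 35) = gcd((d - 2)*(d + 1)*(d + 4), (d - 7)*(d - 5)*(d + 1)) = d + 1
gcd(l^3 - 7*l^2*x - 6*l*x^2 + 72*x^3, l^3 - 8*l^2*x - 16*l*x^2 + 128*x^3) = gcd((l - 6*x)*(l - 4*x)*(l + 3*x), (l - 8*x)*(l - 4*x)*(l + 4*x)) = -l + 4*x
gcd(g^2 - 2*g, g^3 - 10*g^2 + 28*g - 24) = g - 2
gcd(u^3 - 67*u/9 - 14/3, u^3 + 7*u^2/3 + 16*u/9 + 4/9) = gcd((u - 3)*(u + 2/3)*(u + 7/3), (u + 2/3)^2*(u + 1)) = u + 2/3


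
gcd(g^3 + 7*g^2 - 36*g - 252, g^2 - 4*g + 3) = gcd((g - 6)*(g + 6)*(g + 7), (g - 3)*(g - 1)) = 1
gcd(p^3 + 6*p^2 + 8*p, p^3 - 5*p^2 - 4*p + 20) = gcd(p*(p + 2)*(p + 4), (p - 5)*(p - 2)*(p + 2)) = p + 2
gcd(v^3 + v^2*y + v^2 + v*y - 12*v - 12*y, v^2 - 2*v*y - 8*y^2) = 1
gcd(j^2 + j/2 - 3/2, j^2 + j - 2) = j - 1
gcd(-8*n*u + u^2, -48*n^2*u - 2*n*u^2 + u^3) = -8*n*u + u^2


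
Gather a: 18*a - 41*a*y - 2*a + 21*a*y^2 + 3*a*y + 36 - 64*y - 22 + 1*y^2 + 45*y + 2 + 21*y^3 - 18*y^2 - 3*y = a*(21*y^2 - 38*y + 16) + 21*y^3 - 17*y^2 - 22*y + 16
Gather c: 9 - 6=3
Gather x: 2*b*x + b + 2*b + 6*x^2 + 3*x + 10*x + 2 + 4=3*b + 6*x^2 + x*(2*b + 13) + 6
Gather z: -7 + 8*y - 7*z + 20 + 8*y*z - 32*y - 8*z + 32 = -24*y + z*(8*y - 15) + 45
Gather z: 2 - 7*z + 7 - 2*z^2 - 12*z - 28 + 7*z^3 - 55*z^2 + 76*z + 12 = 7*z^3 - 57*z^2 + 57*z - 7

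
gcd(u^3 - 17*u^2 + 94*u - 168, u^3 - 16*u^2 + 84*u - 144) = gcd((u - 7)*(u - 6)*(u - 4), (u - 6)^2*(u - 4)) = u^2 - 10*u + 24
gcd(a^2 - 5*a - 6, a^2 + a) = a + 1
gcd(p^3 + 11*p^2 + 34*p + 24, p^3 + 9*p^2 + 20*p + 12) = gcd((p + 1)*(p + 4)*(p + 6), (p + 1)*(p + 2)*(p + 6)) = p^2 + 7*p + 6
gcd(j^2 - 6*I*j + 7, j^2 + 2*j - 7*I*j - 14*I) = j - 7*I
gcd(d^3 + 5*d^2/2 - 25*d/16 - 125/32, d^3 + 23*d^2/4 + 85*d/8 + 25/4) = d^2 + 15*d/4 + 25/8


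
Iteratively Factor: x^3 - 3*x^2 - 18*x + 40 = (x + 4)*(x^2 - 7*x + 10) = (x - 5)*(x + 4)*(x - 2)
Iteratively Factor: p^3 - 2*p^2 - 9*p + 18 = (p - 2)*(p^2 - 9) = (p - 2)*(p + 3)*(p - 3)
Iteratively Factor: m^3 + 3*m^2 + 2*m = (m + 1)*(m^2 + 2*m) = (m + 1)*(m + 2)*(m)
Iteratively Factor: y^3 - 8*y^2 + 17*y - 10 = (y - 5)*(y^2 - 3*y + 2) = (y - 5)*(y - 1)*(y - 2)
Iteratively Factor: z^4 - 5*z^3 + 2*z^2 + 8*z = (z - 4)*(z^3 - z^2 - 2*z) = z*(z - 4)*(z^2 - z - 2) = z*(z - 4)*(z - 2)*(z + 1)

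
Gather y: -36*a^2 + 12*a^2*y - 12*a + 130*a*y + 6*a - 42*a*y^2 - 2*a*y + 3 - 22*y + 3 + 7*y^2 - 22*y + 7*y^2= -36*a^2 - 6*a + y^2*(14 - 42*a) + y*(12*a^2 + 128*a - 44) + 6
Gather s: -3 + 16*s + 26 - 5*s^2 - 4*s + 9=-5*s^2 + 12*s + 32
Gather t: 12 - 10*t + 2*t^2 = 2*t^2 - 10*t + 12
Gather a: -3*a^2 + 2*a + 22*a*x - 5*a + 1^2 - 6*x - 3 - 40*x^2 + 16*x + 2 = -3*a^2 + a*(22*x - 3) - 40*x^2 + 10*x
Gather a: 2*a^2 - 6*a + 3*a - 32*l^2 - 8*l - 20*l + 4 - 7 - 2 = 2*a^2 - 3*a - 32*l^2 - 28*l - 5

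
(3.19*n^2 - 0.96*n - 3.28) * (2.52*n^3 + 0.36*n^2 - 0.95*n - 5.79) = 8.0388*n^5 - 1.2708*n^4 - 11.6417*n^3 - 18.7389*n^2 + 8.6744*n + 18.9912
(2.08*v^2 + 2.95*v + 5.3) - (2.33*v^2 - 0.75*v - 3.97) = -0.25*v^2 + 3.7*v + 9.27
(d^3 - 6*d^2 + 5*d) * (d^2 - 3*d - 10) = d^5 - 9*d^4 + 13*d^3 + 45*d^2 - 50*d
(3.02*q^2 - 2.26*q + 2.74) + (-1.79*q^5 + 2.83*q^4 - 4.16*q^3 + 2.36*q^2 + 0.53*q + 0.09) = -1.79*q^5 + 2.83*q^4 - 4.16*q^3 + 5.38*q^2 - 1.73*q + 2.83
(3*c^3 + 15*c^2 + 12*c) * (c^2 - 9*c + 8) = 3*c^5 - 12*c^4 - 99*c^3 + 12*c^2 + 96*c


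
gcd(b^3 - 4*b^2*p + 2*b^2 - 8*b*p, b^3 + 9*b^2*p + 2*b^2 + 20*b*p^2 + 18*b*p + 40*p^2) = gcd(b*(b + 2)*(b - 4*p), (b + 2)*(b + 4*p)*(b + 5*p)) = b + 2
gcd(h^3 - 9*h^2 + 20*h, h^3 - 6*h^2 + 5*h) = h^2 - 5*h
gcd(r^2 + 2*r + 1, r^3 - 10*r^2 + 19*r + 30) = r + 1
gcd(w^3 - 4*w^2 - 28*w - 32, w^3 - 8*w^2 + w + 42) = w + 2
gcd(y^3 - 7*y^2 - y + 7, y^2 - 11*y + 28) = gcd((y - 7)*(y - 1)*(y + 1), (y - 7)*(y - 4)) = y - 7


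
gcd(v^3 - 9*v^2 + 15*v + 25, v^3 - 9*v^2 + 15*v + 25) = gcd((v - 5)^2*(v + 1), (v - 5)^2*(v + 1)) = v^3 - 9*v^2 + 15*v + 25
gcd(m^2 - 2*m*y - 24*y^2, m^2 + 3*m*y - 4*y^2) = m + 4*y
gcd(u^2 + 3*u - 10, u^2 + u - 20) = u + 5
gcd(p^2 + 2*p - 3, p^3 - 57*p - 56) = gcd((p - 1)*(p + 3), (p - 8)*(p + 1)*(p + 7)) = 1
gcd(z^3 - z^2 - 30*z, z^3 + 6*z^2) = z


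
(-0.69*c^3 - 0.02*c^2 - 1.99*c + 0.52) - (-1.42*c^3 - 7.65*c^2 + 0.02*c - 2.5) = 0.73*c^3 + 7.63*c^2 - 2.01*c + 3.02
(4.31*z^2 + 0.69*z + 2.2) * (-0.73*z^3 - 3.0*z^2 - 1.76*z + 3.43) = -3.1463*z^5 - 13.4337*z^4 - 11.2616*z^3 + 6.9689*z^2 - 1.5053*z + 7.546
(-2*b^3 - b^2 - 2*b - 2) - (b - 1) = -2*b^3 - b^2 - 3*b - 1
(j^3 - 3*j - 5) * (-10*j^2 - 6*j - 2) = -10*j^5 - 6*j^4 + 28*j^3 + 68*j^2 + 36*j + 10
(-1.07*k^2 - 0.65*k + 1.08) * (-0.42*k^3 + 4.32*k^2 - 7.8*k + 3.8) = 0.4494*k^5 - 4.3494*k^4 + 5.0844*k^3 + 5.6696*k^2 - 10.894*k + 4.104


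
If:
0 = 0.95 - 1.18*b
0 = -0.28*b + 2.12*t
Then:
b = 0.81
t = 0.11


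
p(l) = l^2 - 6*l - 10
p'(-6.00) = -18.00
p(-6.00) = 62.00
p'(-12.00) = -30.00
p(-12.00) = 206.00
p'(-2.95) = -11.90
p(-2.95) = 16.40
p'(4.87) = 3.74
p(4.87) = -15.50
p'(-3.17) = -12.34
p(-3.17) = 19.07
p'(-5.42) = -16.84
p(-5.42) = 51.90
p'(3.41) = 0.82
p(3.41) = -18.83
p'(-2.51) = -11.02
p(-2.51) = 11.36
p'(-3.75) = -13.50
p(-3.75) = 26.56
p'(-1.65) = -9.30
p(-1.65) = 2.62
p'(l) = 2*l - 6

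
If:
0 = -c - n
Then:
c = -n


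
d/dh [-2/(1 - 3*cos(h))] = 6*sin(h)/(3*cos(h) - 1)^2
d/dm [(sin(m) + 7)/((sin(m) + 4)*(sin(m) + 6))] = (-14*sin(m) + cos(m)^2 - 47)*cos(m)/((sin(m) + 4)^2*(sin(m) + 6)^2)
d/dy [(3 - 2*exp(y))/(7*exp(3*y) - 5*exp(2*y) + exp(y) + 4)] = ((2*exp(y) - 3)*(21*exp(2*y) - 10*exp(y) + 1) - 14*exp(3*y) + 10*exp(2*y) - 2*exp(y) - 8)*exp(y)/(7*exp(3*y) - 5*exp(2*y) + exp(y) + 4)^2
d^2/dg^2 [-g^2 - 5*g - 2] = -2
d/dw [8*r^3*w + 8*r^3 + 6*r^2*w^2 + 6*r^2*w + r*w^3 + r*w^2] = r*(8*r^2 + 12*r*w + 6*r + 3*w^2 + 2*w)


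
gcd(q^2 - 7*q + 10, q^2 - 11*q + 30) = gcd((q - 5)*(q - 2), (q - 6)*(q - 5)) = q - 5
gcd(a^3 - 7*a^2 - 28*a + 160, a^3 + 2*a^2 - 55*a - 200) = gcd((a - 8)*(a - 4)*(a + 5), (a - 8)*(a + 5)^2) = a^2 - 3*a - 40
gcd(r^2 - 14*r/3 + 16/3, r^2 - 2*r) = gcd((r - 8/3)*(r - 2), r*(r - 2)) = r - 2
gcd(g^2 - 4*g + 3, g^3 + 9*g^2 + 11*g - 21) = g - 1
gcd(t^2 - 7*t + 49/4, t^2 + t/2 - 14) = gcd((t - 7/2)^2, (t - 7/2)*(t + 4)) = t - 7/2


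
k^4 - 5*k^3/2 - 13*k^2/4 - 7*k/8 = k*(k - 7/2)*(k + 1/2)^2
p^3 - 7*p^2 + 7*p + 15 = (p - 5)*(p - 3)*(p + 1)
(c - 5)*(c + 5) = c^2 - 25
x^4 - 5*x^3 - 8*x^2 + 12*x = x*(x - 6)*(x - 1)*(x + 2)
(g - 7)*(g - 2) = g^2 - 9*g + 14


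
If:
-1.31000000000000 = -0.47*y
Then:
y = 2.79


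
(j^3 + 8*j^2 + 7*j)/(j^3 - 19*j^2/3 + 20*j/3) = 3*(j^2 + 8*j + 7)/(3*j^2 - 19*j + 20)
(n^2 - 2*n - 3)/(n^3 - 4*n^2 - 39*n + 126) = (n + 1)/(n^2 - n - 42)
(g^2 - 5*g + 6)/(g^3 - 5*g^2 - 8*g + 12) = (g^2 - 5*g + 6)/(g^3 - 5*g^2 - 8*g + 12)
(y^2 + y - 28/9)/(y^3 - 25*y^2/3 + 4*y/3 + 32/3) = (y + 7/3)/(y^2 - 7*y - 8)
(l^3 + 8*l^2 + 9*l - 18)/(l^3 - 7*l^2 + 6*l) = (l^2 + 9*l + 18)/(l*(l - 6))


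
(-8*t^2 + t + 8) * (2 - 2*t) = 16*t^3 - 18*t^2 - 14*t + 16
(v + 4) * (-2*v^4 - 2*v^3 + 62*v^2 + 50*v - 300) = -2*v^5 - 10*v^4 + 54*v^3 + 298*v^2 - 100*v - 1200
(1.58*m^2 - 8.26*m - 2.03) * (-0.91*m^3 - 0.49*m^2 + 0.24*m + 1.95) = -1.4378*m^5 + 6.7424*m^4 + 6.2739*m^3 + 2.0933*m^2 - 16.5942*m - 3.9585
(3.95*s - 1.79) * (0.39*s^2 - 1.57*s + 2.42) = 1.5405*s^3 - 6.8996*s^2 + 12.3693*s - 4.3318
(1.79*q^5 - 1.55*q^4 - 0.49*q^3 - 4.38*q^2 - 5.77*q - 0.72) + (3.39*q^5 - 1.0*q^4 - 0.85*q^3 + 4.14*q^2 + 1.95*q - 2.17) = 5.18*q^5 - 2.55*q^4 - 1.34*q^3 - 0.24*q^2 - 3.82*q - 2.89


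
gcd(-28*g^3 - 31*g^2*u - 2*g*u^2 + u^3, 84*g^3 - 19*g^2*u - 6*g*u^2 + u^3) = -28*g^2 - 3*g*u + u^2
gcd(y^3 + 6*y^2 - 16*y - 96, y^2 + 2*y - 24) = y^2 + 2*y - 24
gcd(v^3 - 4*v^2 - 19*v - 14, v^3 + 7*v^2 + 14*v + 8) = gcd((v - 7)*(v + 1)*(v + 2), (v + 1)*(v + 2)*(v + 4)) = v^2 + 3*v + 2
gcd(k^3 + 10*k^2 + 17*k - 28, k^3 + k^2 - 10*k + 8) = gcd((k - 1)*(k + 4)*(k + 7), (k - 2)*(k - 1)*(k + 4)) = k^2 + 3*k - 4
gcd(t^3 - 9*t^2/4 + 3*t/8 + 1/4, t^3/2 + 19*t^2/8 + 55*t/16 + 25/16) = 1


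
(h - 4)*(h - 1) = h^2 - 5*h + 4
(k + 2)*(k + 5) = k^2 + 7*k + 10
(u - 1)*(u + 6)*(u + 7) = u^3 + 12*u^2 + 29*u - 42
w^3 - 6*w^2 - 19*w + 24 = (w - 8)*(w - 1)*(w + 3)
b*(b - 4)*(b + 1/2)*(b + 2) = b^4 - 3*b^3/2 - 9*b^2 - 4*b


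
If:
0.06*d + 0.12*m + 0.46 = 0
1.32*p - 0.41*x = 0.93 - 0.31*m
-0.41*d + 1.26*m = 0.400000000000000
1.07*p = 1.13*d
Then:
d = -5.03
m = -1.32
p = -5.31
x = -20.36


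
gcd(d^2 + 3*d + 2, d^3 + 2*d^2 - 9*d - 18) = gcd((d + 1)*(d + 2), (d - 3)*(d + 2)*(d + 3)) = d + 2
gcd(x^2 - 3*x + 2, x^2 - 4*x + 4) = x - 2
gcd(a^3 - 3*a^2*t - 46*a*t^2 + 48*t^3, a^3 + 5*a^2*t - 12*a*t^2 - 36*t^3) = a + 6*t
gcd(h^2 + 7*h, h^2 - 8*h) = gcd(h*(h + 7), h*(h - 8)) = h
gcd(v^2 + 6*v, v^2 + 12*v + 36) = v + 6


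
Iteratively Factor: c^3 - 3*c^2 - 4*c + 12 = (c - 2)*(c^2 - c - 6) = (c - 3)*(c - 2)*(c + 2)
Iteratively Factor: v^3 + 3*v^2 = (v)*(v^2 + 3*v) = v^2*(v + 3)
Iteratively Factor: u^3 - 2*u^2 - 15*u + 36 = (u - 3)*(u^2 + u - 12) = (u - 3)*(u + 4)*(u - 3)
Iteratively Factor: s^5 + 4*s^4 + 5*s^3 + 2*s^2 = (s)*(s^4 + 4*s^3 + 5*s^2 + 2*s) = s*(s + 1)*(s^3 + 3*s^2 + 2*s) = s*(s + 1)*(s + 2)*(s^2 + s) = s*(s + 1)^2*(s + 2)*(s)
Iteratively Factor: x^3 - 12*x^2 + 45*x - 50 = (x - 5)*(x^2 - 7*x + 10) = (x - 5)^2*(x - 2)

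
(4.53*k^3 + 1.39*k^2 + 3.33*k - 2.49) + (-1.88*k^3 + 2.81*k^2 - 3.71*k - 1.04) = 2.65*k^3 + 4.2*k^2 - 0.38*k - 3.53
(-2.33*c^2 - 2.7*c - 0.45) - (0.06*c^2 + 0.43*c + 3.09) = -2.39*c^2 - 3.13*c - 3.54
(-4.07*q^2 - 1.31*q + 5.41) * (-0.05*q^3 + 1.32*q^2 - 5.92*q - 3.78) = 0.2035*q^5 - 5.3069*q^4 + 22.0947*q^3 + 30.281*q^2 - 27.0754*q - 20.4498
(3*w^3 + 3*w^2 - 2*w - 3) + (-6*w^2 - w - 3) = 3*w^3 - 3*w^2 - 3*w - 6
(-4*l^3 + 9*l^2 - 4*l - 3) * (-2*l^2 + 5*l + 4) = 8*l^5 - 38*l^4 + 37*l^3 + 22*l^2 - 31*l - 12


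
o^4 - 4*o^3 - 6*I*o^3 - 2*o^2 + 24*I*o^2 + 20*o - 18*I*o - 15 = (o - 3)*(o - 1)*(o - 5*I)*(o - I)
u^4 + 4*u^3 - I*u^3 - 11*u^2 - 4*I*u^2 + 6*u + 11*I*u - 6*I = (u - 1)^2*(u + 6)*(u - I)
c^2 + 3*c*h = c*(c + 3*h)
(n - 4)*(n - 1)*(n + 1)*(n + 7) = n^4 + 3*n^3 - 29*n^2 - 3*n + 28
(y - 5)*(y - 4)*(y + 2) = y^3 - 7*y^2 + 2*y + 40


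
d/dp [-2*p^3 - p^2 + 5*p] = -6*p^2 - 2*p + 5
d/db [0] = 0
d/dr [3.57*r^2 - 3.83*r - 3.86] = 7.14*r - 3.83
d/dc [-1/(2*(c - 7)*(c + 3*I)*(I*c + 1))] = (I*(c - 7)*(c + 3*I) + (c - 7)*(I*c + 1) + (c + 3*I)*(I*c + 1))/(2*(c - 7)^2*(c + 3*I)^2*(I*c + 1)^2)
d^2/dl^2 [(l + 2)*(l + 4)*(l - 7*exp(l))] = -7*l^2*exp(l) - 70*l*exp(l) + 6*l - 154*exp(l) + 12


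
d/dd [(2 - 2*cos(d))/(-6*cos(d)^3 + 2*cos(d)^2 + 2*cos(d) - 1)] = 8*(12*cos(d)^3 - 20*cos(d)^2 + 4*cos(d) + 1)*sin(d)/(5*cos(d) - 2*cos(2*d) + 3*cos(3*d))^2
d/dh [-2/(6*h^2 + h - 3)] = 2*(12*h + 1)/(6*h^2 + h - 3)^2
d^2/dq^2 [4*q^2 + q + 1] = 8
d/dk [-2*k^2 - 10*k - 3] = -4*k - 10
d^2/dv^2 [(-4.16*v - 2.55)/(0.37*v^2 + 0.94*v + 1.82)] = (-(0.74*v + 0.94)*(1.48*v + 1.88)*(4.16*v + 2.55) + (9.2352*v + 9.7078)*(0.37*v^2 + 0.94*v + 1.82))/(0.37*v^2 + 0.94*v + 1.82)^3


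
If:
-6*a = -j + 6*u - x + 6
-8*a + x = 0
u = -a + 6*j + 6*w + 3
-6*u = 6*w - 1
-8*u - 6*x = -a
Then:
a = 320/1467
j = -3118/1467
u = -1880/1467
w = 4249/2934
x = 2560/1467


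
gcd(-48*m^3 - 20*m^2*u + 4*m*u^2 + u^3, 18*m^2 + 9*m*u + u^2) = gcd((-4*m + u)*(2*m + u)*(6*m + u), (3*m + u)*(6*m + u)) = 6*m + u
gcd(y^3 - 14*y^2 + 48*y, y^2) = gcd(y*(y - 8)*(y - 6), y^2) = y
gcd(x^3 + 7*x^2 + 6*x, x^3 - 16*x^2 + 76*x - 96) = 1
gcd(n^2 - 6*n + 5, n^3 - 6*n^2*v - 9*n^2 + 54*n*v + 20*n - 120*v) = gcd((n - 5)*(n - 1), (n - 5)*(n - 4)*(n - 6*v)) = n - 5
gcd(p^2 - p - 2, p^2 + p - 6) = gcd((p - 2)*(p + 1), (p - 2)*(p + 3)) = p - 2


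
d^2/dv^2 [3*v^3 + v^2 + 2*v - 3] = 18*v + 2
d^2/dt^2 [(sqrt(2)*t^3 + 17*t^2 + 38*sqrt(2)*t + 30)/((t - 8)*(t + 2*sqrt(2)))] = 4*(52*t^3 + 38*sqrt(2)*t^3 + 429*t^2 + 312*sqrt(2)*t^2 + 858*sqrt(2)*t + 1464*t + 568 + 976*sqrt(2))/(t^6 - 24*t^5 + 6*sqrt(2)*t^5 - 144*sqrt(2)*t^4 + 216*t^4 - 1088*t^3 + 1168*sqrt(2)*t^3 - 3456*sqrt(2)*t^2 + 4608*t^2 - 12288*t + 3072*sqrt(2)*t - 8192*sqrt(2))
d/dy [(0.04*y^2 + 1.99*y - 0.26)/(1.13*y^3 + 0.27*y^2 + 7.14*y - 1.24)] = (-0.0452*y^4 - 4.4974*y^3 + 0.6297*y^2 + 0.0411999999999999*y - 0.6112)/(1.2769*y^6 + 0.6102*y^5 + 16.2093*y^4 + 1.0532*y^3 + 50.31*y^2 - 17.7072*y + 1.5376)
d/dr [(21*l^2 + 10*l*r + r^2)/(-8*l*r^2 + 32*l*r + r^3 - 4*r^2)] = (-2*r*(5*l + r)*(8*l*r - 32*l - r^2 + 4*r) + (21*l^2 + 10*l*r + r^2)*(16*l*r - 32*l - 3*r^2 + 8*r))/(r^2*(8*l*r - 32*l - r^2 + 4*r)^2)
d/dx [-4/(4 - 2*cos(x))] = 2*sin(x)/(cos(x) - 2)^2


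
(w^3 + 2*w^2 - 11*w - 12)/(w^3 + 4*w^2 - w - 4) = (w - 3)/(w - 1)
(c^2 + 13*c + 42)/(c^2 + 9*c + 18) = (c + 7)/(c + 3)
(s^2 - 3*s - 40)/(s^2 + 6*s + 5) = (s - 8)/(s + 1)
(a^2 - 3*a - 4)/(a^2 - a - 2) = (a - 4)/(a - 2)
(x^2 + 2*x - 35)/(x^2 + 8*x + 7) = (x - 5)/(x + 1)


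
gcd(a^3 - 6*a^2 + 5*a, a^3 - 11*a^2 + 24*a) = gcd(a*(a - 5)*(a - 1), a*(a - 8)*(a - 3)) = a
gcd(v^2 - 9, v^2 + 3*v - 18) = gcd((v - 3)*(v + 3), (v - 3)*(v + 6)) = v - 3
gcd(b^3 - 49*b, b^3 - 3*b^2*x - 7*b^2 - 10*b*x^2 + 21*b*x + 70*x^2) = b - 7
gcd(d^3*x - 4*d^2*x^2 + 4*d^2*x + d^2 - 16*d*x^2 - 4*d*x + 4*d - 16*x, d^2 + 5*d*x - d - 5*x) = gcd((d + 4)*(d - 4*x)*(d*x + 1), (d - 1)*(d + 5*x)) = 1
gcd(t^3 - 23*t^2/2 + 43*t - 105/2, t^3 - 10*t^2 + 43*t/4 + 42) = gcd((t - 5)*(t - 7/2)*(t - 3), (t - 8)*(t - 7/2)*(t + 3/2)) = t - 7/2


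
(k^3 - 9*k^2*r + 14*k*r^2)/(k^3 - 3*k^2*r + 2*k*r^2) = (-k + 7*r)/(-k + r)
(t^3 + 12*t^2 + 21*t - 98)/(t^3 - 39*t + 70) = (t + 7)/(t - 5)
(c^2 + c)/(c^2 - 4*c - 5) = c/(c - 5)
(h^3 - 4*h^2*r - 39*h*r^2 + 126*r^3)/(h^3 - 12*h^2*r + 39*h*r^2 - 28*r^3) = (h^2 + 3*h*r - 18*r^2)/(h^2 - 5*h*r + 4*r^2)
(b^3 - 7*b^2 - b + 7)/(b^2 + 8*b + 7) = (b^2 - 8*b + 7)/(b + 7)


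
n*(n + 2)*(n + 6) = n^3 + 8*n^2 + 12*n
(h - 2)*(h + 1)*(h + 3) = h^3 + 2*h^2 - 5*h - 6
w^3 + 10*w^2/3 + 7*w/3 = w*(w + 1)*(w + 7/3)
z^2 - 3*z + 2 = (z - 2)*(z - 1)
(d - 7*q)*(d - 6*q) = d^2 - 13*d*q + 42*q^2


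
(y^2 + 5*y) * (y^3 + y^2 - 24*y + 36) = y^5 + 6*y^4 - 19*y^3 - 84*y^2 + 180*y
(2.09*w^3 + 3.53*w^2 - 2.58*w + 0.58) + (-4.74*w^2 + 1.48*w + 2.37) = 2.09*w^3 - 1.21*w^2 - 1.1*w + 2.95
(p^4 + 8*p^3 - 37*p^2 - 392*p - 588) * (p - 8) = p^5 - 101*p^3 - 96*p^2 + 2548*p + 4704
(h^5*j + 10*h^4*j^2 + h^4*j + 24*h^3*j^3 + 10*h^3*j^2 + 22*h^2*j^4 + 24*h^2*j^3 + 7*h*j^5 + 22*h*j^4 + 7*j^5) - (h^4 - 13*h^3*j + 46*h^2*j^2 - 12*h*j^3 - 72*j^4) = h^5*j + 10*h^4*j^2 + h^4*j - h^4 + 24*h^3*j^3 + 10*h^3*j^2 + 13*h^3*j + 22*h^2*j^4 + 24*h^2*j^3 - 46*h^2*j^2 + 7*h*j^5 + 22*h*j^4 + 12*h*j^3 + 7*j^5 + 72*j^4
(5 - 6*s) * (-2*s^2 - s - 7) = 12*s^3 - 4*s^2 + 37*s - 35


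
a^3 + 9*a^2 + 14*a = a*(a + 2)*(a + 7)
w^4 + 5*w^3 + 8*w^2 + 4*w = w*(w + 1)*(w + 2)^2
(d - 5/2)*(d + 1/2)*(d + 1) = d^3 - d^2 - 13*d/4 - 5/4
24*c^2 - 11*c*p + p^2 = (-8*c + p)*(-3*c + p)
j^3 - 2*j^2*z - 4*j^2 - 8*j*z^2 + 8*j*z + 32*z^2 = (j - 4)*(j - 4*z)*(j + 2*z)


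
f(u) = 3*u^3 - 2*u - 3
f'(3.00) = 79.00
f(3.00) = 72.00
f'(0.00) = -2.00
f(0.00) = -3.00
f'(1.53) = 19.07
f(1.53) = 4.68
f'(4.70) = 196.81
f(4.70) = 299.07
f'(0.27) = -1.34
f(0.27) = -3.48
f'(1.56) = 19.90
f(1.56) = 5.27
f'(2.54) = 56.06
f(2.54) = 41.08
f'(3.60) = 114.64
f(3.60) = 129.77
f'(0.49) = 0.16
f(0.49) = -3.63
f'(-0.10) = -1.91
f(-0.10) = -2.80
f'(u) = 9*u^2 - 2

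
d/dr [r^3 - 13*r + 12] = 3*r^2 - 13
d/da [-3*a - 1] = -3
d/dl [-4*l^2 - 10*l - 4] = -8*l - 10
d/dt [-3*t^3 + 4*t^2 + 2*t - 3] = -9*t^2 + 8*t + 2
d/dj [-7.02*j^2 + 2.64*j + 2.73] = 2.64 - 14.04*j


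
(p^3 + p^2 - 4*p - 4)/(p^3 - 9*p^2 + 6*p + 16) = (p + 2)/(p - 8)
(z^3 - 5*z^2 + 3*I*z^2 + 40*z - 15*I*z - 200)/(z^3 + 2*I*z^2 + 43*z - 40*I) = (z - 5)/(z - I)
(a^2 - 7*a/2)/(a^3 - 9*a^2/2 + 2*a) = (2*a - 7)/(2*a^2 - 9*a + 4)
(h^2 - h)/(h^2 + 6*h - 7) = h/(h + 7)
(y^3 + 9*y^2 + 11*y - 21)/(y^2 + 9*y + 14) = (y^2 + 2*y - 3)/(y + 2)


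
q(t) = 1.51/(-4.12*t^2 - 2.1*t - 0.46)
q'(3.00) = 0.02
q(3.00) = -0.03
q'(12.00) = 0.00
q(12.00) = -0.00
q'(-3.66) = -0.02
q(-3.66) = -0.03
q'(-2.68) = -0.05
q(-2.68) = -0.06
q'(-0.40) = -23.17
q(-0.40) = -5.41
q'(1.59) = 0.11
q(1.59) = -0.11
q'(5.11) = 0.00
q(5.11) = -0.01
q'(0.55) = 1.22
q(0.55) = -0.53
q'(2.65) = 0.03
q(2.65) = -0.04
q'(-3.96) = -0.01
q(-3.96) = -0.03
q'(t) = 1.51*(8.24*t + 2.1)/(-4.12*t^2 - 2.1*t - 0.46)^2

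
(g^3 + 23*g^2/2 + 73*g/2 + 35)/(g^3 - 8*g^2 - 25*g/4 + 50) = 2*(g^2 + 9*g + 14)/(2*g^2 - 21*g + 40)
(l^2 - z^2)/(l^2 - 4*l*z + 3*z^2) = (-l - z)/(-l + 3*z)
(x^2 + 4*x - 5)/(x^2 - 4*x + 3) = (x + 5)/(x - 3)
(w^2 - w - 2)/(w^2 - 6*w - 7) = (w - 2)/(w - 7)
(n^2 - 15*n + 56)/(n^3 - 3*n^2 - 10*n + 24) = (n^2 - 15*n + 56)/(n^3 - 3*n^2 - 10*n + 24)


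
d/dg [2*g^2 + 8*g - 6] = 4*g + 8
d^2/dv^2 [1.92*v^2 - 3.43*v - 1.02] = 3.84000000000000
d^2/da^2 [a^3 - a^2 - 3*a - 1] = 6*a - 2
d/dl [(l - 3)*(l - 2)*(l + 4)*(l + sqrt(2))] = 4*l^3 - 3*l^2 + 3*sqrt(2)*l^2 - 28*l - 2*sqrt(2)*l - 14*sqrt(2) + 24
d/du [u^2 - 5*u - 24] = 2*u - 5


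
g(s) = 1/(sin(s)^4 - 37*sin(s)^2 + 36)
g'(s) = (-4*sin(s)^3*cos(s) + 74*sin(s)*cos(s))/(sin(s)^4 - 37*sin(s)^2 + 36)^2 = 2*(cos(2*s) + 36)*sin(s)*cos(s)/(sin(s)^4 - 37*sin(s)^2 + 36)^2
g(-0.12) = 0.03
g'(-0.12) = -0.01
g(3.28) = 0.03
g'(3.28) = 0.01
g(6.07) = 0.03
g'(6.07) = -0.01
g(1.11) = 0.14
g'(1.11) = 0.58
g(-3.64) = 0.04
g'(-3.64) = -0.04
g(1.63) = 8.16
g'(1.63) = -275.37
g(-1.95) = 0.21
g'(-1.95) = 1.05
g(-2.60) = 0.04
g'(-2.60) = 0.05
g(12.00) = 0.04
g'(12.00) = -0.05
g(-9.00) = 0.03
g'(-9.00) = 0.03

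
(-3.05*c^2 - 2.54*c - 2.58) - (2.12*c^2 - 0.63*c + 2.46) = -5.17*c^2 - 1.91*c - 5.04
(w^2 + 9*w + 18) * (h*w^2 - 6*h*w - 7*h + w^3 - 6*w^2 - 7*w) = h*w^4 + 3*h*w^3 - 43*h*w^2 - 171*h*w - 126*h + w^5 + 3*w^4 - 43*w^3 - 171*w^2 - 126*w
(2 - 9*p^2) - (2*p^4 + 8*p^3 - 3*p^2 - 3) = -2*p^4 - 8*p^3 - 6*p^2 + 5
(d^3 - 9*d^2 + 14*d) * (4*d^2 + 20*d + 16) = 4*d^5 - 16*d^4 - 108*d^3 + 136*d^2 + 224*d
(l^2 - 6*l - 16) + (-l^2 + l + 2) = -5*l - 14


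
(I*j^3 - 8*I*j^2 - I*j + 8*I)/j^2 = I*(j^3 - 8*j^2 - j + 8)/j^2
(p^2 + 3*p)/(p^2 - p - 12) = p/(p - 4)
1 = 1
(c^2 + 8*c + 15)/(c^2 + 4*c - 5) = (c + 3)/(c - 1)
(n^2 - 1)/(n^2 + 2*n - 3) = (n + 1)/(n + 3)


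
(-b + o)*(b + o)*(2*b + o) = -2*b^3 - b^2*o + 2*b*o^2 + o^3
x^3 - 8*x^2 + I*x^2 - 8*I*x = x*(x - 8)*(x + I)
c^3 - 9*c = c*(c - 3)*(c + 3)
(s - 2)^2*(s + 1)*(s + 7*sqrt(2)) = s^4 - 3*s^3 + 7*sqrt(2)*s^3 - 21*sqrt(2)*s^2 + 4*s + 28*sqrt(2)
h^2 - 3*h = h*(h - 3)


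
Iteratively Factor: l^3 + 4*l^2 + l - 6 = (l + 2)*(l^2 + 2*l - 3) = (l - 1)*(l + 2)*(l + 3)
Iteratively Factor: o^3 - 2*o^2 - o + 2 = (o + 1)*(o^2 - 3*o + 2) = (o - 2)*(o + 1)*(o - 1)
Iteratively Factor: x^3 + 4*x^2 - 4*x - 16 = (x - 2)*(x^2 + 6*x + 8) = (x - 2)*(x + 2)*(x + 4)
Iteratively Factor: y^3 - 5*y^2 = (y)*(y^2 - 5*y) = y*(y - 5)*(y)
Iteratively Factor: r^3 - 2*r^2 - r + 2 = (r + 1)*(r^2 - 3*r + 2) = (r - 1)*(r + 1)*(r - 2)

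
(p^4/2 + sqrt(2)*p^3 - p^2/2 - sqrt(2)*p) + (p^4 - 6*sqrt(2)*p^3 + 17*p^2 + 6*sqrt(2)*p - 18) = 3*p^4/2 - 5*sqrt(2)*p^3 + 33*p^2/2 + 5*sqrt(2)*p - 18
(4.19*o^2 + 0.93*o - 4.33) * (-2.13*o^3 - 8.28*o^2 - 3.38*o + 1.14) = -8.9247*o^5 - 36.6741*o^4 - 12.6397*o^3 + 37.4856*o^2 + 15.6956*o - 4.9362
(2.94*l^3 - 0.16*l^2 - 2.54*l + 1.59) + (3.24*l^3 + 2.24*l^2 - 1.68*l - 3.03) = 6.18*l^3 + 2.08*l^2 - 4.22*l - 1.44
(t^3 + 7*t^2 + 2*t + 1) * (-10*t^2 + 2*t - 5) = -10*t^5 - 68*t^4 - 11*t^3 - 41*t^2 - 8*t - 5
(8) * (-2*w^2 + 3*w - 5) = -16*w^2 + 24*w - 40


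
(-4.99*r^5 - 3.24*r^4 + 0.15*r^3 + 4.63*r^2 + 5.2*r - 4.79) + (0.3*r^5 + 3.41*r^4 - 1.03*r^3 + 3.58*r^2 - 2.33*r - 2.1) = -4.69*r^5 + 0.17*r^4 - 0.88*r^3 + 8.21*r^2 + 2.87*r - 6.89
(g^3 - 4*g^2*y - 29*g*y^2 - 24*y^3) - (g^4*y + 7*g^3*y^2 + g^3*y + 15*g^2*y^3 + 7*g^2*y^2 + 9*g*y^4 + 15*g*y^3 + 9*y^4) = -g^4*y - 7*g^3*y^2 - g^3*y + g^3 - 15*g^2*y^3 - 7*g^2*y^2 - 4*g^2*y - 9*g*y^4 - 15*g*y^3 - 29*g*y^2 - 9*y^4 - 24*y^3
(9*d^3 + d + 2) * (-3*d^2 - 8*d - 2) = -27*d^5 - 72*d^4 - 21*d^3 - 14*d^2 - 18*d - 4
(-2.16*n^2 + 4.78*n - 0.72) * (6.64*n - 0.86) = -14.3424*n^3 + 33.5968*n^2 - 8.8916*n + 0.6192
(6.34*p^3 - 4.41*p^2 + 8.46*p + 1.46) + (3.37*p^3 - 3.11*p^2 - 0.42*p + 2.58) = 9.71*p^3 - 7.52*p^2 + 8.04*p + 4.04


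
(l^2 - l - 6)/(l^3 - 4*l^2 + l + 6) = (l + 2)/(l^2 - l - 2)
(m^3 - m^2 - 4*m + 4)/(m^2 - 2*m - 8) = (m^2 - 3*m + 2)/(m - 4)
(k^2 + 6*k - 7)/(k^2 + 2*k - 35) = (k - 1)/(k - 5)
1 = 1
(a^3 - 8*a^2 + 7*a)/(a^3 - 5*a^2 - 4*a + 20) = a*(a^2 - 8*a + 7)/(a^3 - 5*a^2 - 4*a + 20)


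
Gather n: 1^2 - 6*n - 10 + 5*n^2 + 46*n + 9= 5*n^2 + 40*n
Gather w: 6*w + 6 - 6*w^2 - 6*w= 6 - 6*w^2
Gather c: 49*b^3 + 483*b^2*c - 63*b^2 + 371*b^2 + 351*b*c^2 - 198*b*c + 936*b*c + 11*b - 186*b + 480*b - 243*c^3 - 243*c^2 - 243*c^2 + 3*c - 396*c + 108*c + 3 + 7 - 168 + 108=49*b^3 + 308*b^2 + 305*b - 243*c^3 + c^2*(351*b - 486) + c*(483*b^2 + 738*b - 285) - 50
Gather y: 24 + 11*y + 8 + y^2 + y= y^2 + 12*y + 32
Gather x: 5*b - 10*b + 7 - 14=-5*b - 7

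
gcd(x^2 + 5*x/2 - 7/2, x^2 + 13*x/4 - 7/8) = x + 7/2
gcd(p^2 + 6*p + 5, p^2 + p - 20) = p + 5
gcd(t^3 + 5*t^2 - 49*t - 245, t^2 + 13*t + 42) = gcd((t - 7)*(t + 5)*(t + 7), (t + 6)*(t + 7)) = t + 7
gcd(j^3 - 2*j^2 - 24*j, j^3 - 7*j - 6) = 1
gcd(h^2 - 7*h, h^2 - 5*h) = h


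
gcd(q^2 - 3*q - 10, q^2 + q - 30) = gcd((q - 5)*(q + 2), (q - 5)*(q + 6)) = q - 5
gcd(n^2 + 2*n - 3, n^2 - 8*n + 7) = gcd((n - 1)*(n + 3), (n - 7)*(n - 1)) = n - 1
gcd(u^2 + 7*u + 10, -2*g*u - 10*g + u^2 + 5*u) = u + 5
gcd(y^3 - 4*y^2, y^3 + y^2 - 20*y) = y^2 - 4*y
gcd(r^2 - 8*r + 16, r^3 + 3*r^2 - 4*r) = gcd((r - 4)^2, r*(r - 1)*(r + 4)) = 1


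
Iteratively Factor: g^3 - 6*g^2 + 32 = (g + 2)*(g^2 - 8*g + 16) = (g - 4)*(g + 2)*(g - 4)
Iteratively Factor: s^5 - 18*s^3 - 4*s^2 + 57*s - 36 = (s - 1)*(s^4 + s^3 - 17*s^2 - 21*s + 36) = (s - 4)*(s - 1)*(s^3 + 5*s^2 + 3*s - 9) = (s - 4)*(s - 1)*(s + 3)*(s^2 + 2*s - 3) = (s - 4)*(s - 1)*(s + 3)^2*(s - 1)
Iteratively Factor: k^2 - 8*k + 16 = (k - 4)*(k - 4)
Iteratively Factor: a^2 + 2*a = (a)*(a + 2)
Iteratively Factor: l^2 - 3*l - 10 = (l + 2)*(l - 5)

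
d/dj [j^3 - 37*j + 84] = 3*j^2 - 37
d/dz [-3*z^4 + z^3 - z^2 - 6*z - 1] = -12*z^3 + 3*z^2 - 2*z - 6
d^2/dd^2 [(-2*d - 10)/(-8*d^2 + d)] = 4*(64*d^3 + 960*d^2 - 120*d + 5)/(d^3*(512*d^3 - 192*d^2 + 24*d - 1))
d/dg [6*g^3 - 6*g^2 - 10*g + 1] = 18*g^2 - 12*g - 10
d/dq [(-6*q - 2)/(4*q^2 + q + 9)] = 4*(6*q^2 + 4*q - 13)/(16*q^4 + 8*q^3 + 73*q^2 + 18*q + 81)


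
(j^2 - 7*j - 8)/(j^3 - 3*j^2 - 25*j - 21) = (j - 8)/(j^2 - 4*j - 21)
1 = 1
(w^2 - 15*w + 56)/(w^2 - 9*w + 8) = (w - 7)/(w - 1)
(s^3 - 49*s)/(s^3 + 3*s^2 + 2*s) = (s^2 - 49)/(s^2 + 3*s + 2)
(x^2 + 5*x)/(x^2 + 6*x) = (x + 5)/(x + 6)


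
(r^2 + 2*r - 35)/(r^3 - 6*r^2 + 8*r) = (r^2 + 2*r - 35)/(r*(r^2 - 6*r + 8))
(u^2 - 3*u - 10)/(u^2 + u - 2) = (u - 5)/(u - 1)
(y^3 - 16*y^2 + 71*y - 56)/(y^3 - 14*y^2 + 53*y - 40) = (y - 7)/(y - 5)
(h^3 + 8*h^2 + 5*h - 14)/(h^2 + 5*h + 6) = (h^2 + 6*h - 7)/(h + 3)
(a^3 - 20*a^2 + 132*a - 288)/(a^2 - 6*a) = a - 14 + 48/a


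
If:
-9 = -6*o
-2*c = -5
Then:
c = 5/2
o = 3/2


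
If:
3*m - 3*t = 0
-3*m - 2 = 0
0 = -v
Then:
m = -2/3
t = -2/3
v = 0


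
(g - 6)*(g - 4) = g^2 - 10*g + 24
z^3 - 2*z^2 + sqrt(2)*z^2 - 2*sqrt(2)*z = z*(z - 2)*(z + sqrt(2))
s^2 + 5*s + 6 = (s + 2)*(s + 3)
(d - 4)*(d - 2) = d^2 - 6*d + 8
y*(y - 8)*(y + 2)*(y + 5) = y^4 - y^3 - 46*y^2 - 80*y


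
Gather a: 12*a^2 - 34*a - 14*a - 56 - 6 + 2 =12*a^2 - 48*a - 60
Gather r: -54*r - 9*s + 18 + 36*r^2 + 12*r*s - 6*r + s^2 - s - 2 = 36*r^2 + r*(12*s - 60) + s^2 - 10*s + 16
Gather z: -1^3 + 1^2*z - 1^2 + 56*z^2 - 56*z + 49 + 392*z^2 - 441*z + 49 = 448*z^2 - 496*z + 96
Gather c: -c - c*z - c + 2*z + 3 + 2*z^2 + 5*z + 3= c*(-z - 2) + 2*z^2 + 7*z + 6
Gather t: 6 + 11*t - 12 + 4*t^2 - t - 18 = 4*t^2 + 10*t - 24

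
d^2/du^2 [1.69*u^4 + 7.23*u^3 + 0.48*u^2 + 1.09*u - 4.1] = 20.28*u^2 + 43.38*u + 0.96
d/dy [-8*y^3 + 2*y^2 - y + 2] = -24*y^2 + 4*y - 1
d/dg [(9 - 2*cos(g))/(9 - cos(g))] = 9*sin(g)/(cos(g) - 9)^2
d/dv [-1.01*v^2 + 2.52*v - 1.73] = 2.52 - 2.02*v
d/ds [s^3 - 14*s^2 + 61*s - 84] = 3*s^2 - 28*s + 61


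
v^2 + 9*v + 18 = (v + 3)*(v + 6)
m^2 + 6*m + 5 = (m + 1)*(m + 5)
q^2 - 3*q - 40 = (q - 8)*(q + 5)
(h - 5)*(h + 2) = h^2 - 3*h - 10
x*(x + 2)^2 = x^3 + 4*x^2 + 4*x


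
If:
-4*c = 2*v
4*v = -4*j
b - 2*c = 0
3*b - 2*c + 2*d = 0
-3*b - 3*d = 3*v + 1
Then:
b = 1/3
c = 1/6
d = -1/3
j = 1/3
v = -1/3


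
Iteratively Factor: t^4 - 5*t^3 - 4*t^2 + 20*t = (t)*(t^3 - 5*t^2 - 4*t + 20) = t*(t + 2)*(t^2 - 7*t + 10) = t*(t - 5)*(t + 2)*(t - 2)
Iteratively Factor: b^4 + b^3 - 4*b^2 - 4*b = (b - 2)*(b^3 + 3*b^2 + 2*b) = (b - 2)*(b + 1)*(b^2 + 2*b) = b*(b - 2)*(b + 1)*(b + 2)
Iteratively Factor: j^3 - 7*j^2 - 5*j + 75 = (j + 3)*(j^2 - 10*j + 25) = (j - 5)*(j + 3)*(j - 5)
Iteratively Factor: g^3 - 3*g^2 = (g)*(g^2 - 3*g) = g^2*(g - 3)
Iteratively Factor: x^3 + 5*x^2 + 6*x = (x + 3)*(x^2 + 2*x) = x*(x + 3)*(x + 2)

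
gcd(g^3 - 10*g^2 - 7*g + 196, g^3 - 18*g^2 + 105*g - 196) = g^2 - 14*g + 49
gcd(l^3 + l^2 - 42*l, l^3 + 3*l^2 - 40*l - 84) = l^2 + l - 42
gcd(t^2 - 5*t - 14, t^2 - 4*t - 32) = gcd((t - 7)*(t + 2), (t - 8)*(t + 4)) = 1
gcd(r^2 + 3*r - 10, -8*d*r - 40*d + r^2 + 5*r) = r + 5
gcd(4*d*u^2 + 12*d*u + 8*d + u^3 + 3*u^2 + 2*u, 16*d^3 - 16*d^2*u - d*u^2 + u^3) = 4*d + u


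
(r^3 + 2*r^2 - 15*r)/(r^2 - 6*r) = (r^2 + 2*r - 15)/(r - 6)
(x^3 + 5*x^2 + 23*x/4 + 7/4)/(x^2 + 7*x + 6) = (x^2 + 4*x + 7/4)/(x + 6)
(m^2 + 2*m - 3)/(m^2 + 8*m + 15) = (m - 1)/(m + 5)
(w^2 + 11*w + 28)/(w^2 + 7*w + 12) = (w + 7)/(w + 3)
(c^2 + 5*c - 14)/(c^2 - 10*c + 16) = (c + 7)/(c - 8)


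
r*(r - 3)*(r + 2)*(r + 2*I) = r^4 - r^3 + 2*I*r^3 - 6*r^2 - 2*I*r^2 - 12*I*r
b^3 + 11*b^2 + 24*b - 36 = (b - 1)*(b + 6)^2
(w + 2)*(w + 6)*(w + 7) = w^3 + 15*w^2 + 68*w + 84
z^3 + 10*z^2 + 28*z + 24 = (z + 2)^2*(z + 6)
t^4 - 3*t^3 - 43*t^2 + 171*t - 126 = (t - 6)*(t - 3)*(t - 1)*(t + 7)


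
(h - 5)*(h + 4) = h^2 - h - 20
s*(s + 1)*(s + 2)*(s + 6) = s^4 + 9*s^3 + 20*s^2 + 12*s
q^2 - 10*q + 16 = (q - 8)*(q - 2)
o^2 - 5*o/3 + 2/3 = (o - 1)*(o - 2/3)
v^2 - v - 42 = (v - 7)*(v + 6)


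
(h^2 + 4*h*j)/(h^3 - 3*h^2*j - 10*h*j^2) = (h + 4*j)/(h^2 - 3*h*j - 10*j^2)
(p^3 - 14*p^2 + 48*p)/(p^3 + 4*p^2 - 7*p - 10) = p*(p^2 - 14*p + 48)/(p^3 + 4*p^2 - 7*p - 10)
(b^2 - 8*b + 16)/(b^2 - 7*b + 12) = (b - 4)/(b - 3)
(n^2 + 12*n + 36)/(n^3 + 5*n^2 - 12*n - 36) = (n + 6)/(n^2 - n - 6)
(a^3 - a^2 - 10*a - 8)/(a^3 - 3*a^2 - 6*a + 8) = (a + 1)/(a - 1)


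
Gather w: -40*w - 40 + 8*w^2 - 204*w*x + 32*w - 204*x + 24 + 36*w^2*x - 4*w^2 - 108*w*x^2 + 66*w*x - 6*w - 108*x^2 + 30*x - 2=w^2*(36*x + 4) + w*(-108*x^2 - 138*x - 14) - 108*x^2 - 174*x - 18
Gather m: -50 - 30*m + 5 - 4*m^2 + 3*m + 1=-4*m^2 - 27*m - 44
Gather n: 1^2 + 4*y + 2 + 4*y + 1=8*y + 4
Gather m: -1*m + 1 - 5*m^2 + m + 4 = 5 - 5*m^2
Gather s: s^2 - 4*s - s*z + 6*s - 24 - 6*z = s^2 + s*(2 - z) - 6*z - 24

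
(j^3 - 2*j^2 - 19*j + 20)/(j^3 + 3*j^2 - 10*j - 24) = (j^2 - 6*j + 5)/(j^2 - j - 6)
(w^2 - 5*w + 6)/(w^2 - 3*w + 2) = (w - 3)/(w - 1)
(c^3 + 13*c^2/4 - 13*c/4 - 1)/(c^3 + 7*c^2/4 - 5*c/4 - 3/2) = (4*c^2 + 17*c + 4)/(4*c^2 + 11*c + 6)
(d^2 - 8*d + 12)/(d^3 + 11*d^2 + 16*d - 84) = (d - 6)/(d^2 + 13*d + 42)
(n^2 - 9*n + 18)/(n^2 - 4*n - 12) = (n - 3)/(n + 2)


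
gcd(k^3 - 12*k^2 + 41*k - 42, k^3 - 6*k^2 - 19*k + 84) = k^2 - 10*k + 21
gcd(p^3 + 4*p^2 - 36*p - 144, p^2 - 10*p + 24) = p - 6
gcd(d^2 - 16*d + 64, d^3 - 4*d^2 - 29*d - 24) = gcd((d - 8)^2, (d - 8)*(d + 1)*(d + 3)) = d - 8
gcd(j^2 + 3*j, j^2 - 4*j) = j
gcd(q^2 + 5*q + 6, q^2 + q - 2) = q + 2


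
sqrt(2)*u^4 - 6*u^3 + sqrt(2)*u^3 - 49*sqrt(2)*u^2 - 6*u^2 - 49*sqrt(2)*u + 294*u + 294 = (u - 7)*(u + 7)*(u - 3*sqrt(2))*(sqrt(2)*u + sqrt(2))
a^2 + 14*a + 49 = (a + 7)^2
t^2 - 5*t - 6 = (t - 6)*(t + 1)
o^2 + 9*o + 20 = (o + 4)*(o + 5)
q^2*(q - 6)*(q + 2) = q^4 - 4*q^3 - 12*q^2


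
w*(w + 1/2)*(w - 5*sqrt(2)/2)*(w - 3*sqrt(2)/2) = w^4 - 4*sqrt(2)*w^3 + w^3/2 - 2*sqrt(2)*w^2 + 15*w^2/2 + 15*w/4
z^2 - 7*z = z*(z - 7)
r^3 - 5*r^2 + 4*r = r*(r - 4)*(r - 1)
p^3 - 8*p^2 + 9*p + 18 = (p - 6)*(p - 3)*(p + 1)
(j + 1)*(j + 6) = j^2 + 7*j + 6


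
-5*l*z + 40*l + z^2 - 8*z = (-5*l + z)*(z - 8)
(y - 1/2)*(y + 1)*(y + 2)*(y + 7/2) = y^4 + 6*y^3 + 37*y^2/4 + 3*y/4 - 7/2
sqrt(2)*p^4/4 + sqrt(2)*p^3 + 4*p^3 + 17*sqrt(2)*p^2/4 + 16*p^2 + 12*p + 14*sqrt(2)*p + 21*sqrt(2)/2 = (p/2 + sqrt(2)/2)*(p + 3)*(p + 7*sqrt(2))*(sqrt(2)*p/2 + sqrt(2)/2)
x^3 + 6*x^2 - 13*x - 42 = (x - 3)*(x + 2)*(x + 7)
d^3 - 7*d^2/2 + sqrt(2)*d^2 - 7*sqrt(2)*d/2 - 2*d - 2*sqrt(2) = (d - 4)*(d + 1/2)*(d + sqrt(2))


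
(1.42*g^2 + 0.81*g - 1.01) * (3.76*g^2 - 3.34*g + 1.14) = 5.3392*g^4 - 1.6972*g^3 - 4.8842*g^2 + 4.2968*g - 1.1514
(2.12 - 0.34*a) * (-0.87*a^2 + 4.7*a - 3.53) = 0.2958*a^3 - 3.4424*a^2 + 11.1642*a - 7.4836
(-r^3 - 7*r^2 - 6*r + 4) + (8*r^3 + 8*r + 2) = 7*r^3 - 7*r^2 + 2*r + 6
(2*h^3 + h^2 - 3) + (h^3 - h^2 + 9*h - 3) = 3*h^3 + 9*h - 6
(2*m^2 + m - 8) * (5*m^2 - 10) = 10*m^4 + 5*m^3 - 60*m^2 - 10*m + 80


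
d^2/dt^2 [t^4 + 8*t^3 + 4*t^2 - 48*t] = 12*t^2 + 48*t + 8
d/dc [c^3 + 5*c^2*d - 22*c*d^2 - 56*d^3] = 3*c^2 + 10*c*d - 22*d^2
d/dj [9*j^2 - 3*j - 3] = 18*j - 3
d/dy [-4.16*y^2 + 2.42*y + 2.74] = 2.42 - 8.32*y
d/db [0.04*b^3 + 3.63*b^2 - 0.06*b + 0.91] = 0.12*b^2 + 7.26*b - 0.06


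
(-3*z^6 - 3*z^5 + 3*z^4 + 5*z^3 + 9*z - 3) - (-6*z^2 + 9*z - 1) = -3*z^6 - 3*z^5 + 3*z^4 + 5*z^3 + 6*z^2 - 2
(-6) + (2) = -4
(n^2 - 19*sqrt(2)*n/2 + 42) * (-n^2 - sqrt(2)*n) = -n^4 + 17*sqrt(2)*n^3/2 - 23*n^2 - 42*sqrt(2)*n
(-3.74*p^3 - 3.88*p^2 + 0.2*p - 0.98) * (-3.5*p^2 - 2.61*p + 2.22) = 13.09*p^5 + 23.3414*p^4 + 1.124*p^3 - 5.7056*p^2 + 3.0018*p - 2.1756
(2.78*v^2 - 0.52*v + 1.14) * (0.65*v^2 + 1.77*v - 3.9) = 1.807*v^4 + 4.5826*v^3 - 11.0214*v^2 + 4.0458*v - 4.446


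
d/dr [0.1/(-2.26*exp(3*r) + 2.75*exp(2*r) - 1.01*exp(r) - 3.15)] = (0.678*exp(2*r) - 0.55*exp(r) + 0.101)*exp(r)/(2.26*exp(3*r) - 2.75*exp(2*r) + 1.01*exp(r) + 3.15)^2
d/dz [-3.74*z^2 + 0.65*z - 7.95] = 0.65 - 7.48*z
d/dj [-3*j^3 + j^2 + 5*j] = -9*j^2 + 2*j + 5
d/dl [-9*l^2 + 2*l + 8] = 2 - 18*l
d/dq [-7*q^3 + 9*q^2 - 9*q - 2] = -21*q^2 + 18*q - 9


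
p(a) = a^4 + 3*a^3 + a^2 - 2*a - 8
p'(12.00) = 8230.00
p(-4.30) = 122.45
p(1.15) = -2.67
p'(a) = 4*a^3 + 9*a^2 + 2*a - 2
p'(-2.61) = -17.03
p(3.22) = 203.59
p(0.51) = -8.29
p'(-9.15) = -2331.04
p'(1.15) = 18.29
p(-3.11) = 11.20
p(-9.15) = 4805.30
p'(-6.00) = -554.00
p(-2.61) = -2.90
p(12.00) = 26032.00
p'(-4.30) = -162.22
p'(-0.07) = -2.10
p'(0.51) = 1.89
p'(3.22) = 231.30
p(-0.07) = -7.86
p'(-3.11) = -41.49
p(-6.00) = 688.00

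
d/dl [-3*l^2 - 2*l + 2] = -6*l - 2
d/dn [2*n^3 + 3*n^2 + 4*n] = 6*n^2 + 6*n + 4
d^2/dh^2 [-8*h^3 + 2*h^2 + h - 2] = 4 - 48*h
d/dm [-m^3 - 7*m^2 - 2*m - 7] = -3*m^2 - 14*m - 2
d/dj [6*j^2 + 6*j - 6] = 12*j + 6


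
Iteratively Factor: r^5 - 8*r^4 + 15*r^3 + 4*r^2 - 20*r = (r)*(r^4 - 8*r^3 + 15*r^2 + 4*r - 20) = r*(r - 2)*(r^3 - 6*r^2 + 3*r + 10) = r*(r - 2)*(r + 1)*(r^2 - 7*r + 10) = r*(r - 5)*(r - 2)*(r + 1)*(r - 2)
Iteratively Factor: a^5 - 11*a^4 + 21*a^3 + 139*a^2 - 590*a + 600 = (a - 5)*(a^4 - 6*a^3 - 9*a^2 + 94*a - 120) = (a - 5)*(a + 4)*(a^3 - 10*a^2 + 31*a - 30) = (a - 5)*(a - 2)*(a + 4)*(a^2 - 8*a + 15) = (a - 5)^2*(a - 2)*(a + 4)*(a - 3)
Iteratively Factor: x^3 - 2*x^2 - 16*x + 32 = (x + 4)*(x^2 - 6*x + 8) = (x - 2)*(x + 4)*(x - 4)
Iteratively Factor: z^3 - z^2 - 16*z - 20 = (z + 2)*(z^2 - 3*z - 10) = (z + 2)^2*(z - 5)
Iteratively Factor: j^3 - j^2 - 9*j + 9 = (j - 1)*(j^2 - 9) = (j - 1)*(j + 3)*(j - 3)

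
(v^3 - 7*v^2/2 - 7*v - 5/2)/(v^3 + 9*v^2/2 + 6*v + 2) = (v^2 - 4*v - 5)/(v^2 + 4*v + 4)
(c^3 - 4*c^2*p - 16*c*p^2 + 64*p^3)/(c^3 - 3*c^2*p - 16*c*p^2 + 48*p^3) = (-c + 4*p)/(-c + 3*p)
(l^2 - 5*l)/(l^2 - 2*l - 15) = l/(l + 3)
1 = 1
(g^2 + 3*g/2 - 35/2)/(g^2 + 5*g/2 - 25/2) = (2*g - 7)/(2*g - 5)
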